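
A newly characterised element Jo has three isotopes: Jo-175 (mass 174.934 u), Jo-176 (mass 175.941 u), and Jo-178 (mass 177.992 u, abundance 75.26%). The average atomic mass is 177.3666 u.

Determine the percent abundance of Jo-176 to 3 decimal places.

Let x and y be the fractions of Jo-175 and Jo-176. Then x + y = 1 − 0.7526 = 0.2474 and 174.934x + 175.941y = 177.3666 − 0.7526×177.992 = 43.4098208.
Substituting: 174.934x + 175.941(0.2474 − x) = 43.4098208
(174.934 − 175.941)x = -0.1179826  ⇒  x = 0.11716, y = 0.13024
Jo-175: 11.716%, Jo-176: 13.024%.

13.024%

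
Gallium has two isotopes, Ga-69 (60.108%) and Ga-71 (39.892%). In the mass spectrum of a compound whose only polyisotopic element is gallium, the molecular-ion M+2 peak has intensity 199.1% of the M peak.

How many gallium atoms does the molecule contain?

For n independent Ga atoms, I(M+2)/I(M) = n · (abundance Ga-71) / (abundance Ga-69) = n · 0.39892/0.60108.
n = 1.991 × 0.60108/0.39892 = 3.00 ≈ 3

3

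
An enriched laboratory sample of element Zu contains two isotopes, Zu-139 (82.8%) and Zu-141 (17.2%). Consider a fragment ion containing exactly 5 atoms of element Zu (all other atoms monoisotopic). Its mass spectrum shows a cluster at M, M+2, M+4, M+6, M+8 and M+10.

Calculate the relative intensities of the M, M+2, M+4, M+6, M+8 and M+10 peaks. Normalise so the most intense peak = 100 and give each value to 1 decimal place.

Expanding (0.828 + 0.172)^5:
P(M) = 0.828^5 = 0.389181
P(M+2) = 5 × 0.828^4 × 0.172^1 = 0.404222
P(M+4) = 10 × 0.828^3 × 0.172^2 = 0.167938
P(M+6) = 10 × 0.828^2 × 0.172^3 = 0.034886
P(M+8) = 5 × 0.828^1 × 0.172^4 = 0.003623
P(M+10) = 0.172^5 = 0.000151
The M+2 peak is largest (0.404222); scaling to 100 gives 96.3 : 100.0 : 41.5 : 8.6 : 0.9 : 0.0.

96.3 : 100.0 : 41.5 : 8.6 : 0.9 : 0.0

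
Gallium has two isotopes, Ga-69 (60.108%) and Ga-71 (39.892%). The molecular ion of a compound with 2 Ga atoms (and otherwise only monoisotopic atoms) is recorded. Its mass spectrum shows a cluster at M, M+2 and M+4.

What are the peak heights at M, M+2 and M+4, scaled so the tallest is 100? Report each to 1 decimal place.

Each Ga atom is independently Ga-69 (p = 0.60108) or Ga-71 (q = 0.39892); the cluster is the binomial expansion (p + q)^2.
P(M) = 0.60108^2 = 0.361297
P(M+2) = 2 × 0.60108^1 × 0.39892^1 = 0.479566
P(M+4) = 0.39892^2 = 0.159137
The M+2 peak is largest (0.479566); scaling to 100 gives 75.3 : 100.0 : 33.2.

75.3 : 100.0 : 33.2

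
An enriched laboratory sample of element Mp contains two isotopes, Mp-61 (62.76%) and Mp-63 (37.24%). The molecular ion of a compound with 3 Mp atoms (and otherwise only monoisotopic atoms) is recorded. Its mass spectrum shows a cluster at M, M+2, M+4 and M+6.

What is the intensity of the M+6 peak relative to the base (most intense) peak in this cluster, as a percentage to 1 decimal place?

Binomial terms of (0.6276 + 0.3724)^3: M 0.2472, M+2 0.4400, M+4 0.2611, M+6 0.0516 → M+2 is the base peak.
P(M+2) = C(3,1) × 0.6276^2 × 0.3724^1 = 3 × 0.39388176 × 0.3724 = 0.440045 (base)
P(M+6) = C(3,3) × 0.6276^0 × 0.3724^3 = 1 × 1.0000 × 0.05164509 = 0.051645
Relative intensity = 0.051645 / 0.440045 × 100 = 11.7

11.7%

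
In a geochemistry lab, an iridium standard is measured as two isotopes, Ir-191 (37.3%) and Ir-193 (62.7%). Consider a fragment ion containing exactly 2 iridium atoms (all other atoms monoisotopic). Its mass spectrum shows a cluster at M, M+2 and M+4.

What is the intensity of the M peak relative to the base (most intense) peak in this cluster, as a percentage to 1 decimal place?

(0.373 + 0.627)^2 gives M 0.1391, M+2 0.4677, M+4 0.3931; the largest is M+2.
P(M+2) = C(2,1) × 0.373^1 × 0.627^1 = 2 × 0.3730 × 0.6270 = 0.467742 (base)
P(M) = C(2,0) × 0.373^2 × 0.627^0 = 1 × 0.139129 × 1.0000 = 0.139129
Relative intensity = 0.139129 / 0.467742 × 100 = 29.7

29.7%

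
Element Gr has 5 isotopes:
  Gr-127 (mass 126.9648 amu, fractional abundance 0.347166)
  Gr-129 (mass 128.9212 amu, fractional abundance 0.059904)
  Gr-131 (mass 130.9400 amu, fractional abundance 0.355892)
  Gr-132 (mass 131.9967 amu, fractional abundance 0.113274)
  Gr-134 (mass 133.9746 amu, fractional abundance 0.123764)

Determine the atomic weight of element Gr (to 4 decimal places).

129.9343 amu

Weight each isotope mass by its fractional abundance: 0.347166 × 126.9648 + 0.059904 × 128.9212 + 0.355892 × 130.9400 + 0.113274 × 131.9967 + 0.123764 × 133.9746
= 44.07786 + 7.72290 + 46.60050 + 14.95179 + 16.58123 = 129.93428 amu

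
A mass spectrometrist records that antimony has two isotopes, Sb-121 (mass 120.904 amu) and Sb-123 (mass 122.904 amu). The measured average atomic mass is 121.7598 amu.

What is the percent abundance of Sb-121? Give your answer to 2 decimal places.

With x = fraction of Sb-121 (so Sb-123 is 1 − x):
120.904·x + 122.904·(1 − x) = 121.7598
(120.904 − 122.904)·x = 121.7598 − 122.904
x = -1.1442 / -2.000 = 0.57210 → 57.21% Sb-121, 42.79% Sb-123.

57.21%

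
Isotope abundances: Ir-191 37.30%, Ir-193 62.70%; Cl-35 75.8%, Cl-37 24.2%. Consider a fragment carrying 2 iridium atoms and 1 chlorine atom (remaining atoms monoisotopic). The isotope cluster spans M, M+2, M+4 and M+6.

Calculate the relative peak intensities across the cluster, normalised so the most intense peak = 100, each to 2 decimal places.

Iridium pattern (n=2): 0.139129 : 0.467742 : 0.393129
Chlorine pattern (n=1): 0.7580 : 0.2420
Convolve the two distributions (both contribute in 2-u steps):
  M: 0.139129×0.7580 = 0.105460
  M+2: 0.139129×0.2420 + 0.467742×0.7580 = 0.388218
  M+4: 0.467742×0.2420 + 0.393129×0.7580 = 0.411185
  M+6: 0.393129×0.2420 = 0.095137
Scale to base peak (0.411185) = 100: 25.65 : 94.41 : 100.00 : 23.14

25.65 : 94.41 : 100.00 : 23.14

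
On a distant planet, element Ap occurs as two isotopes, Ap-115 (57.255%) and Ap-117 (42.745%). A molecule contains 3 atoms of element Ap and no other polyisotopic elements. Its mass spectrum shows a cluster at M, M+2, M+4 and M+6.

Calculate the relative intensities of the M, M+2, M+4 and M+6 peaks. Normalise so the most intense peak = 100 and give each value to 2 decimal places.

The 3 Ap atoms are independent, so intensities follow the terms of (0.57255 + 0.42745)^3.
P(M) = 0.57255^3 = 0.187690
P(M+2) = 3 × 0.57255^2 × 0.42745^1 = 0.420372
P(M+4) = 3 × 0.57255^1 × 0.42745^2 = 0.313838
P(M+6) = 0.42745^3 = 0.078101
The M+2 peak is largest (0.420372); scaling to 100 gives 44.65 : 100.00 : 74.66 : 18.58.

44.65 : 100.00 : 74.66 : 18.58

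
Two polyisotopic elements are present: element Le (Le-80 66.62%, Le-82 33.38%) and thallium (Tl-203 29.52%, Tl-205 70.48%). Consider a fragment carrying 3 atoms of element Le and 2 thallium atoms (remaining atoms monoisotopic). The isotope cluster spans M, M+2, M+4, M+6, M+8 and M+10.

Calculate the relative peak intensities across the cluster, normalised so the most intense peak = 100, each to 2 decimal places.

7.34 : 46.06 : 100.00 : 90.17 : 35.90 : 5.26

Element Le pattern (n=3): 0.29567451 : 0.44444379 : 0.22268889 : 0.03719281
Thallium pattern (n=2): 0.08714304 : 0.41611392 : 0.49674304
Convolve the two distributions (both contribute in 2-u steps):
  M: 0.29567451×0.08714304 = 0.025766
  M+2: 0.29567451×0.41611392 + 0.44444379×0.08714304 = 0.161764
  M+4: 0.29567451×0.49674304 + 0.44444379×0.41611392 + 0.22268889×0.08714304 = 0.351219
  M+6: 0.44444379×0.49674304 + 0.22268889×0.41611392 + 0.03719281×0.08714304 = 0.316679
  M+8: 0.22268889×0.49674304 + 0.03719281×0.41611392 = 0.126096
  M+10: 0.03719281×0.49674304 = 0.018475
Scale to base peak (0.351219) = 100: 7.34 : 46.06 : 100.00 : 90.17 : 35.90 : 5.26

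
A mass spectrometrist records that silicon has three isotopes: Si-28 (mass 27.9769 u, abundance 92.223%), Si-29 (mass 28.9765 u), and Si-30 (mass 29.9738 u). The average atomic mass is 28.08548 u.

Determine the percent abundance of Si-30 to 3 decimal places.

Let x and y be the fractions of Si-29 and Si-30. Then x + y = 1 − 0.92223 = 0.07777 and 28.9765x + 29.9738y = 28.08548 − 0.92223×27.9769 = 2.284343513.
Substituting: 28.9765x + 29.9738(0.07777 − x) = 2.284343513
(28.9765 − 29.9738)x = -0.046718913  ⇒  x = 0.04685, y = 0.03092
Si-29: 4.685%, Si-30: 3.092%.

3.092%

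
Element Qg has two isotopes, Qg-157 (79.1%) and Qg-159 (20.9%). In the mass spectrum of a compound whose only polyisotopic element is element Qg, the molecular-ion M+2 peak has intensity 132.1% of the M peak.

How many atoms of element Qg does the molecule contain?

5

For n independent Qg atoms, I(M+2)/I(M) = n · (abundance Qg-159) / (abundance Qg-157) = n · 0.209/0.791.
n = 1.321 × 0.791/0.209 = 5.00 ≈ 5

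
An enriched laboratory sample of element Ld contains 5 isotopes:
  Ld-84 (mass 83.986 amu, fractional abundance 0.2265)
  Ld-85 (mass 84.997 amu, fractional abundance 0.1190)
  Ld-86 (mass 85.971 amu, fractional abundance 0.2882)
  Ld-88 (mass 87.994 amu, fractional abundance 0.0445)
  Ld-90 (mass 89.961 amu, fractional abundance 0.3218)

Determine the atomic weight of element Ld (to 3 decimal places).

86.779 amu

Ar = Σ fᵢ·mᵢ = 0.2265 × 83.986 + 0.1190 × 84.997 + 0.2882 × 85.971 + 0.0445 × 87.994 + 0.3218 × 89.961
= 19.0228 + 10.1146 + 24.7768 + 3.9157 + 28.9494 = 86.7793 amu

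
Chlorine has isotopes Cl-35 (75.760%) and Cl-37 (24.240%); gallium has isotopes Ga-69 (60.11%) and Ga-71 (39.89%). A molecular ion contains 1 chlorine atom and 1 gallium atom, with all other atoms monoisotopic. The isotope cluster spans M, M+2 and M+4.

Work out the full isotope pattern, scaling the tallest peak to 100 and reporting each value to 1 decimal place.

100.0 : 98.4 : 21.2

Chlorine pattern (n=1): 0.7576 : 0.2424
Gallium pattern (n=1): 0.6011 : 0.3989
Convolve the two distributions (both contribute in 2-u steps):
  M: 0.7576×0.6011 = 0.455393
  M+2: 0.7576×0.3989 + 0.2424×0.6011 = 0.447913
  M+4: 0.2424×0.3989 = 0.096693
Scale to base peak (0.455393) = 100: 100.0 : 98.4 : 21.2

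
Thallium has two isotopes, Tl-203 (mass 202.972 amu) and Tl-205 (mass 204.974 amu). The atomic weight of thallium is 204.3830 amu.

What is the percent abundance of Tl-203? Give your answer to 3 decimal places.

Writing the weighted mean with unknown fraction x of Tl-203:
202.972·x + 204.974·(1 − x) = 204.3830
(202.972 − 204.974)·x = 204.3830 − 204.974
x = -0.5910 / -2.002 = 0.29520 → 29.520% Tl-203, 70.480% Tl-205.

29.520%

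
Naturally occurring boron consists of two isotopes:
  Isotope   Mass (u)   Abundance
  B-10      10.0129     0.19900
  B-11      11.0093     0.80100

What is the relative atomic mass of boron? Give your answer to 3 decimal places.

The abundance-weighted mean is 0.19900 × 10.0129 + 0.80100 × 11.0093
= 1.99257 + 8.81845 = 10.81102 u

10.811 u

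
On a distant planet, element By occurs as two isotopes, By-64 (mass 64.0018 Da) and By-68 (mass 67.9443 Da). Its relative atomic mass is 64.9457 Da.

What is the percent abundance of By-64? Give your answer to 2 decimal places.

Writing the weighted mean with unknown fraction x of By-64:
64.0018·x + 67.9443·(1 − x) = 64.9457
(64.0018 − 67.9443)·x = 64.9457 − 67.9443
x = -2.9986 / -3.9425 = 0.76058 → 76.06% By-64, 23.94% By-68.

76.06%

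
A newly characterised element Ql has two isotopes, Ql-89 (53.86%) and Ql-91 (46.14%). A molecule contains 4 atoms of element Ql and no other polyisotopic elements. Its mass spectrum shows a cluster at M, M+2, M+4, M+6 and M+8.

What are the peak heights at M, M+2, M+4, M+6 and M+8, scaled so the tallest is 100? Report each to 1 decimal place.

22.7 : 77.8 : 100.0 : 57.1 : 12.2

Each Ql atom is independently Ql-89 (p = 0.5386) or Ql-91 (q = 0.4614); the cluster is the binomial expansion (p + q)^4.
P(M) = 0.5386^4 = 0.084152
P(M+2) = 4 × 0.5386^3 × 0.4614^1 = 0.288361
P(M+4) = 6 × 0.5386^2 × 0.4614^2 = 0.370543
P(M+6) = 4 × 0.5386^1 × 0.4614^3 = 0.211621
P(M+8) = 0.4614^4 = 0.045322
The M+4 peak is largest (0.370543); scaling to 100 gives 22.7 : 77.8 : 100.0 : 57.1 : 12.2.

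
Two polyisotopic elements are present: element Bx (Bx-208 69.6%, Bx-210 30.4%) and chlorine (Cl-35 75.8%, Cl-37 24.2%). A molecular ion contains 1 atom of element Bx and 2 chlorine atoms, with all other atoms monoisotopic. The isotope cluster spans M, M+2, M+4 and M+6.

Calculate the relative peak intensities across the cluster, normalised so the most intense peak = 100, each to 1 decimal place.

93.0 : 100.0 : 35.4 : 4.1

Element Bx pattern (n=1): 0.6960 : 0.3040
Chlorine pattern (n=2): 0.574564 : 0.366872 : 0.058564
Convolve the two distributions (both contribute in 2-u steps):
  M: 0.6960×0.574564 = 0.399897
  M+2: 0.6960×0.366872 + 0.3040×0.574564 = 0.430010
  M+4: 0.6960×0.058564 + 0.3040×0.366872 = 0.152290
  M+6: 0.3040×0.058564 = 0.017803
Scale to base peak (0.430010) = 100: 93.0 : 100.0 : 35.4 : 4.1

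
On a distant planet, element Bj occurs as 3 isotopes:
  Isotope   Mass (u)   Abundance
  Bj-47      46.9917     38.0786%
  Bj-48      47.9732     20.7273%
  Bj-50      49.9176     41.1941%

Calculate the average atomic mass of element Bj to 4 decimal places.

48.4004 u

Weight each isotope mass by its fractional abundance: 0.380786 × 46.9917 + 0.207273 × 47.9732 + 0.411941 × 49.9176
= 17.89378 + 9.94355 + 20.56311 = 48.40044 u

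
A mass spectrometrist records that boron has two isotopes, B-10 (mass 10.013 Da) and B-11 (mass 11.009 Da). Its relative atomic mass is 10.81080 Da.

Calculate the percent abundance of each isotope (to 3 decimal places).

With x = fraction of B-10 (so B-11 is 1 − x):
10.013·x + 11.009·(1 − x) = 10.81080
(10.013 − 11.009)·x = 10.81080 − 11.009
x = -0.19820 / -0.996 = 0.19900 → 19.900% B-10, 80.100% B-11.

B-10: 19.900%, B-11: 80.100%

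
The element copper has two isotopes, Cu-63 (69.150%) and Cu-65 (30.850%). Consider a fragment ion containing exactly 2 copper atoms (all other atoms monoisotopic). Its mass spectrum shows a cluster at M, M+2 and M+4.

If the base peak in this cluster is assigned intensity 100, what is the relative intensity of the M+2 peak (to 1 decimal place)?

Term probabilities: M 0.4782, M+2 0.4267, M+4 0.0952. Base peak = M.
P(M) = C(2,0) × 0.69150^2 × 0.30850^0 = 1 × 0.47817225 × 1.0000 = 0.478172 (base)
P(M+2) = C(2,1) × 0.69150^1 × 0.30850^1 = 2 × 0.6915 × 0.3085 = 0.426656
Relative intensity = 0.426656 / 0.478172 × 100 = 89.2

89.2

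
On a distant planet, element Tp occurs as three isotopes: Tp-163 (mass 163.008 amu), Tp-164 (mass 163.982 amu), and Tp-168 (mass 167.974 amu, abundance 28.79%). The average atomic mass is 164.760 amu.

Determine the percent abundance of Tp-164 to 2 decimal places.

33.09%

Let x and y be the fractions of Tp-163 and Tp-164. Then x + y = 1 − 0.2879 = 0.7121 and 163.008x + 163.982y = 164.760 − 0.2879×167.974 = 116.4002854.
Substituting: 163.008x + 163.982(0.7121 − x) = 116.4002854
(163.008 − 163.982)x = -0.3712968  ⇒  x = 0.38121, y = 0.33089
Tp-163: 38.12%, Tp-164: 33.09%.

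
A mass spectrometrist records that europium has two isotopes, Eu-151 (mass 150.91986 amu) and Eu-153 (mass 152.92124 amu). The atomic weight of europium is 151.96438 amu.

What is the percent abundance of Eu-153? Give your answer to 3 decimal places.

52.190%

Let x be the fractional abundance of Eu-151; then Eu-153 has abundance 1 − x.
150.91986·x + 152.92124·(1 − x) = 151.96438
(150.91986 − 152.92124)·x = 151.96438 − 152.92124
x = -0.95686 / -2.00138 = 0.47810 → 47.810% Eu-151, 52.190% Eu-153.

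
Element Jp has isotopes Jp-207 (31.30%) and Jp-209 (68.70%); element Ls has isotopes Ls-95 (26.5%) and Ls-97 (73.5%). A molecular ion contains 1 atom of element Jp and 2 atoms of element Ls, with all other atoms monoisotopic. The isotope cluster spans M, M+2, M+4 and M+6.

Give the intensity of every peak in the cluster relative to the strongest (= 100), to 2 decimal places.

Element Jp pattern (n=1): 0.3130 : 0.6870
Element Ls pattern (n=2): 0.070225 : 0.38955 : 0.540225
Convolve the two distributions (both contribute in 2-u steps):
  M: 0.3130×0.070225 = 0.021980
  M+2: 0.3130×0.38955 + 0.6870×0.070225 = 0.170174
  M+4: 0.3130×0.540225 + 0.6870×0.38955 = 0.436711
  M+6: 0.6870×0.540225 = 0.371135
Scale to base peak (0.436711) = 100: 5.03 : 38.97 : 100.00 : 84.98

5.03 : 38.97 : 100.00 : 84.98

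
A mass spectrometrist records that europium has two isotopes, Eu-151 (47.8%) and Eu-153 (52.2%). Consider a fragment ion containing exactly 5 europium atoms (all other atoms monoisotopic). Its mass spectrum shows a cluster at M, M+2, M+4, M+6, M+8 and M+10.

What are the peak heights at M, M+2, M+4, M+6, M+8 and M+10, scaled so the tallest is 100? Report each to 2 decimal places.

7.68 : 41.93 : 91.57 : 100.00 : 54.60 : 11.93

The 5 Eu atoms are independent, so intensities follow the terms of (0.478 + 0.522)^5.
P(M) = 0.478^5 = 0.024954
P(M+2) = 5 × 0.478^4 × 0.522^1 = 0.136255
P(M+4) = 10 × 0.478^3 × 0.522^2 = 0.297594
P(M+6) = 10 × 0.478^2 × 0.522^3 = 0.324988
P(M+8) = 5 × 0.478^1 × 0.522^4 = 0.177452
P(M+10) = 0.522^5 = 0.038757
The M+6 peak is largest (0.324988); scaling to 100 gives 7.68 : 41.93 : 91.57 : 100.00 : 54.60 : 11.93.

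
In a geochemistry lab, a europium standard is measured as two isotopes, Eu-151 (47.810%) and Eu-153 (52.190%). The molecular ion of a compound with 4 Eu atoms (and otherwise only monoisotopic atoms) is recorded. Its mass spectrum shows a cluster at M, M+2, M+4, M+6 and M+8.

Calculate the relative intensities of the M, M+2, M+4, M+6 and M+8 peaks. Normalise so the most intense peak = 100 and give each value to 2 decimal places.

13.99 : 61.07 : 100.00 : 72.77 : 19.86

The 4 Eu atoms are independent, so intensities follow the terms of (0.47810 + 0.52190)^4.
P(M) = 0.47810^4 = 0.052249
P(M+2) = 4 × 0.47810^3 × 0.52190^1 = 0.228141
P(M+4) = 6 × 0.47810^2 × 0.52190^2 = 0.373563
P(M+6) = 4 × 0.47810^1 × 0.52190^3 = 0.271857
P(M+8) = 0.52190^4 = 0.074191
The M+4 peak is largest (0.373563); scaling to 100 gives 13.99 : 61.07 : 100.00 : 72.77 : 19.86.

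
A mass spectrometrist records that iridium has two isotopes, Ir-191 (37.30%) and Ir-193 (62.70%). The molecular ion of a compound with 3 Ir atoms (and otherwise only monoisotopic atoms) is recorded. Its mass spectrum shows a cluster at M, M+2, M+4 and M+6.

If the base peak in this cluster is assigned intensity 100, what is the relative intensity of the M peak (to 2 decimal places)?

11.80

Binomial terms of (0.3730 + 0.6270)^3: M 0.0519, M+2 0.2617, M+4 0.4399, M+6 0.2465 → M+4 is the base peak.
P(M+4) = C(3,2) × 0.3730^1 × 0.6270^2 = 3 × 0.3730 × 0.393129 = 0.439911 (base)
P(M) = C(3,0) × 0.3730^3 × 0.6270^0 = 1 × 0.05189512 × 1.0000 = 0.051895
Relative intensity = 0.051895 / 0.439911 × 100 = 11.80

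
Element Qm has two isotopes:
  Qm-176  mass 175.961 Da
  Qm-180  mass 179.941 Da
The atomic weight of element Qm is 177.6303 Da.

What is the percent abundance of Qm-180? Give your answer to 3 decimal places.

Let x be the fractional abundance of Qm-176; then Qm-180 has abundance 1 − x.
175.961·x + 179.941·(1 − x) = 177.6303
(175.961 − 179.941)·x = 177.6303 − 179.941
x = -2.3107 / -3.980 = 0.58058 → 58.058% Qm-176, 41.942% Qm-180.

41.942%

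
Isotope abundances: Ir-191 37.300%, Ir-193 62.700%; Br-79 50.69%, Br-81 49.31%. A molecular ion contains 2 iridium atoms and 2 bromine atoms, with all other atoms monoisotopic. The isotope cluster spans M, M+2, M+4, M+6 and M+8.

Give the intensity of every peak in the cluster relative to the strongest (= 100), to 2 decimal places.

Iridium pattern (n=2): 0.139129 : 0.467742 : 0.393129
Bromine pattern (n=2): 0.25694761 : 0.49990478 : 0.24314761
Convolve the two distributions (both contribute in 2-u steps):
  M: 0.139129×0.25694761 = 0.035749
  M+2: 0.139129×0.49990478 + 0.467742×0.25694761 = 0.189736
  M+4: 0.139129×0.24314761 + 0.467742×0.49990478 + 0.393129×0.25694761 = 0.368669
  M+6: 0.467742×0.24314761 + 0.393129×0.49990478 = 0.310257
  M+8: 0.393129×0.24314761 = 0.095588
Scale to base peak (0.368669) = 100: 9.70 : 51.47 : 100.00 : 84.16 : 25.93

9.70 : 51.47 : 100.00 : 84.16 : 25.93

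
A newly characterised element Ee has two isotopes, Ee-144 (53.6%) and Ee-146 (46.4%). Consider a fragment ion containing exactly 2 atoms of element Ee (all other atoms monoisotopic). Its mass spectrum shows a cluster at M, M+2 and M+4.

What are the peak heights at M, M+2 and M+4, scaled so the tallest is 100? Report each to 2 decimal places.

Each Ee atom is independently Ee-144 (p = 0.536) or Ee-146 (q = 0.464); the cluster is the binomial expansion (p + q)^2.
P(M) = 0.536^2 = 0.287296
P(M+2) = 2 × 0.536^1 × 0.464^1 = 0.497408
P(M+4) = 0.464^2 = 0.215296
The M+2 peak is largest (0.497408); scaling to 100 gives 57.76 : 100.00 : 43.28.

57.76 : 100.00 : 43.28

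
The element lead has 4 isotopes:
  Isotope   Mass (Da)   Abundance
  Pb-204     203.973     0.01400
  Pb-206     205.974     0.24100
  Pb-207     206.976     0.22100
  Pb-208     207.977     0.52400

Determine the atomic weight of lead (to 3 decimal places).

207.217 Da

Average mass = Σ (abundance × isotope mass) = 0.01400 × 203.973 + 0.24100 × 205.974 + 0.22100 × 206.976 + 0.52400 × 207.977
= 2.8556 + 49.6397 + 45.7417 + 108.9799 = 207.2169 Da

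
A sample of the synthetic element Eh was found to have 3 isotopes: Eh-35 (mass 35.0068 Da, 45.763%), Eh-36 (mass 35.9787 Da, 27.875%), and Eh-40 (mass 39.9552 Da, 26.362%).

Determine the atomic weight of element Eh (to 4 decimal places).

36.5822 Da

Ar = Σ fᵢ·mᵢ = 0.45763 × 35.0068 + 0.27875 × 35.9787 + 0.26362 × 39.9552
= 16.02016 + 10.02906 + 10.53299 = 36.58221 Da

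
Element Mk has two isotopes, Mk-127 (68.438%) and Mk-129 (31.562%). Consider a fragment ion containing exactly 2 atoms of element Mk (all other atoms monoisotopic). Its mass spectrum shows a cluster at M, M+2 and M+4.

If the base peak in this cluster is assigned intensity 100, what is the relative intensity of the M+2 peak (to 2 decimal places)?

(0.68438 + 0.31562)^2 gives M 0.4684, M+2 0.4320, M+4 0.0996; the largest is M.
P(M) = C(2,0) × 0.68438^2 × 0.31562^0 = 1 × 0.46837598 × 1.0000 = 0.468376 (base)
P(M+2) = C(2,1) × 0.68438^1 × 0.31562^1 = 2 × 0.68438 × 0.31562 = 0.432008
Relative intensity = 0.432008 / 0.468376 × 100 = 92.24

92.24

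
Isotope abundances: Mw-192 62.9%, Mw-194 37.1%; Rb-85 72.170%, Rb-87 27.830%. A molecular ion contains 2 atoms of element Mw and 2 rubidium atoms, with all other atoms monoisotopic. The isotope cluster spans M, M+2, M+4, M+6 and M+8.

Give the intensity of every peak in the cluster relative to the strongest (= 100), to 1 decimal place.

51.3 : 100.0 : 72.1 : 22.7 : 2.7

Element Mw pattern (n=2): 0.395641 : 0.466718 : 0.137641
Rubidium pattern (n=2): 0.52085089 : 0.40169822 : 0.07745089
Convolve the two distributions (both contribute in 2-u steps):
  M: 0.395641×0.52085089 = 0.206070
  M+2: 0.395641×0.40169822 + 0.466718×0.52085089 = 0.402019
  M+4: 0.395641×0.07745089 + 0.466718×0.40169822 + 0.137641×0.52085089 = 0.289813
  M+6: 0.466718×0.07745089 + 0.137641×0.40169822 = 0.091438
  M+8: 0.137641×0.07745089 = 0.010660
Scale to base peak (0.402019) = 100: 51.3 : 100.0 : 72.1 : 22.7 : 2.7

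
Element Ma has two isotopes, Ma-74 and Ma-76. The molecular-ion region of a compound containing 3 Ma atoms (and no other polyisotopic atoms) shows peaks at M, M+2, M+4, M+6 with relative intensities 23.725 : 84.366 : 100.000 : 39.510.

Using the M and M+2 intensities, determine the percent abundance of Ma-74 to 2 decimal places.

45.76%

If p is the fraction of Ma that is Ma-74, then I(M+2)/I(M) = [C(3,1)·p^2·(1−p)] / p^3 = 3·(1−p)/p = 84.366/23.725 = 3.5560
(1−p)/p = 3.5560/3 = 1.1853  ⇒  p = 1/(1 + 1.1853) = 0.4576
Ma-74: 45.76%, Ma-76: 54.24%.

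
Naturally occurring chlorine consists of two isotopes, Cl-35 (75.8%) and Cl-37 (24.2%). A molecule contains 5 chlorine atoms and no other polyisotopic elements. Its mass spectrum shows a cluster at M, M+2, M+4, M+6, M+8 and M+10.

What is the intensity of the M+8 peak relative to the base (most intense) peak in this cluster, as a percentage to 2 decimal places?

3.25%

Binomial terms of (0.758 + 0.242)^5: M 0.2502, M+2 0.3994, M+4 0.2551, M+6 0.0814, M+8 0.0130, M+10 0.0008 → M+2 is the base peak.
P(M+2) = C(5,1) × 0.758^4 × 0.242^1 = 5 × 0.33012379 × 0.2420 = 0.399450 (base)
P(M+8) = C(5,4) × 0.758^1 × 0.242^4 = 5 × 0.7580 × 0.00342974 = 0.012999
Relative intensity = 0.012999 / 0.399450 × 100 = 3.25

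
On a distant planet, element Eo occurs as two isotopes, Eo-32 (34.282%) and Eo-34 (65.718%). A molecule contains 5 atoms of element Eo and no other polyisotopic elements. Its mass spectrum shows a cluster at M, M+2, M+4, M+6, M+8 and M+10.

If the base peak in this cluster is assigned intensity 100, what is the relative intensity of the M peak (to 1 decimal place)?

1.4

Binomial terms of (0.34282 + 0.65718)^5: M 0.0047, M+2 0.0454, M+4 0.1740, M+6 0.3336, M+8 0.3197, M+10 0.1226 → M+6 is the base peak.
P(M+6) = C(5,3) × 0.34282^2 × 0.65718^3 = 10 × 0.11752555 × 0.28382655 = 0.333569 (base)
P(M) = C(5,0) × 0.34282^5 × 0.65718^0 = 1 × 0.00473512 × 1.0000 = 0.004735
Relative intensity = 0.004735 / 0.333569 × 100 = 1.4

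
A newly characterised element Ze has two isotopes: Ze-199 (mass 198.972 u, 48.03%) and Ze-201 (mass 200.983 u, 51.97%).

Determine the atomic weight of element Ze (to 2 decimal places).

200.02 u

Ar = Σ fᵢ·mᵢ = 0.4803 × 198.972 + 0.5197 × 200.983
= 95.5663 + 104.4509 = 200.0172 u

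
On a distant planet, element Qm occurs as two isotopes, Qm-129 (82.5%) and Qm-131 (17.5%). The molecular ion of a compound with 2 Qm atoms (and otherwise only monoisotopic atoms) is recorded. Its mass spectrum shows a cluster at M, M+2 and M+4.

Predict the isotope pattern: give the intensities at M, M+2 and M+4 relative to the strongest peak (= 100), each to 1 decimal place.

100.0 : 42.4 : 4.5

The 2 Qm atoms are independent, so intensities follow the terms of (0.825 + 0.175)^2.
P(M) = 0.825^2 = 0.680625
P(M+2) = 2 × 0.825^1 × 0.175^1 = 0.288750
P(M+4) = 0.175^2 = 0.030625
The M peak is largest (0.680625); scaling to 100 gives 100.0 : 42.4 : 4.5.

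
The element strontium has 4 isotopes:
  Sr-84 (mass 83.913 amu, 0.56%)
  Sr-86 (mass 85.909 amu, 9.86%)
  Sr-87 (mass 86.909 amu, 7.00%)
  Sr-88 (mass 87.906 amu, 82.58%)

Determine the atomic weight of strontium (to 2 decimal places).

Average mass = Σ (abundance × isotope mass) = 0.0056 × 83.913 + 0.0986 × 85.909 + 0.0700 × 86.909 + 0.8258 × 87.906
= 0.4699 + 8.4706 + 6.0836 + 72.5928 = 87.6169 amu

87.62 amu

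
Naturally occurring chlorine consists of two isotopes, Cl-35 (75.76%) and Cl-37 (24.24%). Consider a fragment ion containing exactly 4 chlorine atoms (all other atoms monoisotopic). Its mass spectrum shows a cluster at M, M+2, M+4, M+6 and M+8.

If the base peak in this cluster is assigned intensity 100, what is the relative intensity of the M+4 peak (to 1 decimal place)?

Term probabilities: M 0.3294, M+2 0.4216, M+4 0.2023, M+6 0.0432, M+8 0.0035. Base peak = M+2.
P(M+2) = C(4,1) × 0.7576^3 × 0.2424^1 = 4 × 0.4348304 × 0.2424 = 0.421612 (base)
P(M+4) = C(4,2) × 0.7576^2 × 0.2424^2 = 6 × 0.57395776 × 0.05875776 = 0.202347
Relative intensity = 0.202347 / 0.421612 × 100 = 48.0

48.0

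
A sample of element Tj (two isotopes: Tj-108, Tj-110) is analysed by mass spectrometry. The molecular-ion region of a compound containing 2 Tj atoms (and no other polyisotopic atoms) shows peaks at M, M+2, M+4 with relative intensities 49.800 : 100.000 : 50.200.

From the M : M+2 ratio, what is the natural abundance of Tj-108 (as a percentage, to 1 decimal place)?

49.9%

If p is the fraction of Tj that is Tj-108, then I(M+2)/I(M) = [C(2,1)·p^1·(1−p)] / p^2 = 2·(1−p)/p = 100.000/49.800 = 2.0080
(1−p)/p = 2.0080/2 = 1.0040  ⇒  p = 1/(1 + 1.0040) = 0.4990
Tj-108: 49.9%, Tj-110: 50.1%.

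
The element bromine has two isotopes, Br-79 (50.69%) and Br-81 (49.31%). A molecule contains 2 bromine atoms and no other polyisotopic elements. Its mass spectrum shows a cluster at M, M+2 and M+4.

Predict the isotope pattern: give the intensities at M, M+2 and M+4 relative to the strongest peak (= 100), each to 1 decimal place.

51.4 : 100.0 : 48.6

Expanding (0.5069 + 0.4931)^2:
P(M) = 0.5069^2 = 0.256948
P(M+2) = 2 × 0.5069^1 × 0.4931^1 = 0.499905
P(M+4) = 0.4931^2 = 0.243148
The M+2 peak is largest (0.499905); scaling to 100 gives 51.4 : 100.0 : 48.6.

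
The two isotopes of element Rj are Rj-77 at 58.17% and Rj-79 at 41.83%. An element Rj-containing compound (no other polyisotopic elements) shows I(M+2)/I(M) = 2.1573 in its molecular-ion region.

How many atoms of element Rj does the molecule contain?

3

With n Rj atoms, P(M+2)/P(M) = C(n,1)·p^(n−1)q / p^n = n·q/p = n · 0.4183/0.5817.
n = 2.1573 × 0.5817/0.4183 = 3.00 ≈ 3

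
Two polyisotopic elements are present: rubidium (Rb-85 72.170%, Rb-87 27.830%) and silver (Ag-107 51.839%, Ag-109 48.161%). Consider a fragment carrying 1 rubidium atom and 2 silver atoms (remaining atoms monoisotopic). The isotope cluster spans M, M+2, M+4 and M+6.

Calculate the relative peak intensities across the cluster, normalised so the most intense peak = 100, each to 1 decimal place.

Rubidium pattern (n=1): 0.7217 : 0.2783
Silver pattern (n=2): 0.26872819 : 0.49932362 : 0.23194819
Convolve the two distributions (both contribute in 2-u steps):
  M: 0.7217×0.26872819 = 0.193941
  M+2: 0.7217×0.49932362 + 0.2783×0.26872819 = 0.435149
  M+4: 0.7217×0.23194819 + 0.2783×0.49932362 = 0.306359
  M+6: 0.2783×0.23194819 = 0.064551
Scale to base peak (0.435149) = 100: 44.6 : 100.0 : 70.4 : 14.8

44.6 : 100.0 : 70.4 : 14.8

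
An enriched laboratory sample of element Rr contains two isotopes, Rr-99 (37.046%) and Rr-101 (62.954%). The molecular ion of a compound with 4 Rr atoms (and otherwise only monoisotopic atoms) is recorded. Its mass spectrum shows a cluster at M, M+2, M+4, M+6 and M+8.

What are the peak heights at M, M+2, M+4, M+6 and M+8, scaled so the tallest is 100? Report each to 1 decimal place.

5.1 : 34.6 : 88.3 : 100.0 : 42.5

Expanding (0.37046 + 0.62954)^4:
P(M) = 0.37046^4 = 0.018835
P(M+2) = 4 × 0.37046^3 × 0.62954^1 = 0.128029
P(M+4) = 6 × 0.37046^2 × 0.62954^2 = 0.326348
P(M+6) = 4 × 0.37046^1 × 0.62954^3 = 0.369719
P(M+8) = 0.62954^4 = 0.157070
The M+6 peak is largest (0.369719); scaling to 100 gives 5.1 : 34.6 : 88.3 : 100.0 : 42.5.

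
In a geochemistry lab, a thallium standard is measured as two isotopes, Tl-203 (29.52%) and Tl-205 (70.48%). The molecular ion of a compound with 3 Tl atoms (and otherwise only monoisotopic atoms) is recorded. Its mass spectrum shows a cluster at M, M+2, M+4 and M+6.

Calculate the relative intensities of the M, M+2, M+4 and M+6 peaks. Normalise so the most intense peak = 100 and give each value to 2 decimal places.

5.85 : 41.88 : 100.00 : 79.58

Expanding (0.2952 + 0.7048)^3:
P(M) = 0.2952^3 = 0.025725
P(M+2) = 3 × 0.2952^2 × 0.7048^1 = 0.184255
P(M+4) = 3 × 0.2952^1 × 0.7048^2 = 0.439916
P(M+6) = 0.7048^3 = 0.350104
The M+4 peak is largest (0.439916); scaling to 100 gives 5.85 : 41.88 : 100.00 : 79.58.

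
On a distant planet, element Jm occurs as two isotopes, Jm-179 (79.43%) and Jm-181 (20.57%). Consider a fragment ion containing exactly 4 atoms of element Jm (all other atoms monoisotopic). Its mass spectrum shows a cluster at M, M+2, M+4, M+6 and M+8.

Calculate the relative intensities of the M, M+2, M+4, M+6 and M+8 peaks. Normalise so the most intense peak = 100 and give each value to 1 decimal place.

96.5 : 100.0 : 38.8 : 6.7 : 0.4

Each Jm atom is independently Jm-179 (p = 0.7943) or Jm-181 (q = 0.2057); the cluster is the binomial expansion (p + q)^4.
P(M) = 0.7943^4 = 0.398051
P(M+2) = 4 × 0.7943^3 × 0.2057^1 = 0.412333
P(M+4) = 6 × 0.7943^2 × 0.2057^2 = 0.160173
P(M+6) = 4 × 0.7943^1 × 0.2057^3 = 0.027653
P(M+8) = 0.2057^4 = 0.001790
The M+2 peak is largest (0.412333); scaling to 100 gives 96.5 : 100.0 : 38.8 : 6.7 : 0.4.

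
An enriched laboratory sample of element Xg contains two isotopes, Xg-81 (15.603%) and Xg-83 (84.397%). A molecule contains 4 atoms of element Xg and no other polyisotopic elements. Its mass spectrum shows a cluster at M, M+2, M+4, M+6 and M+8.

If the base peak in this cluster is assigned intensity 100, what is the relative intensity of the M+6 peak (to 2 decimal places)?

73.95

Binomial terms of (0.15603 + 0.84397)^4: M 0.0006, M+2 0.0128, M+4 0.1040, M+6 0.3752, M+8 0.5074 → M+8 is the base peak.
P(M+8) = C(4,4) × 0.15603^0 × 0.84397^4 = 1 × 1.0000 × 0.50735044 = 0.507350 (base)
P(M+6) = C(4,3) × 0.15603^1 × 0.84397^3 = 4 × 0.15603 × 0.60114748 = 0.375188
Relative intensity = 0.375188 / 0.507350 × 100 = 73.95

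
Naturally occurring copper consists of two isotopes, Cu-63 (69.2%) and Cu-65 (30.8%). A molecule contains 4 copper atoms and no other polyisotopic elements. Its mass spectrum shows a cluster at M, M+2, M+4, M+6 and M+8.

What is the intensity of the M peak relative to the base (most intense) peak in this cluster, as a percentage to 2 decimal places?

(0.692 + 0.308)^4 gives M 0.2293, M+2 0.4083, M+4 0.2726, M+6 0.0809, M+8 0.0090; the largest is M+2.
P(M+2) = C(4,1) × 0.692^3 × 0.308^1 = 4 × 0.33137389 × 0.3080 = 0.408253 (base)
P(M) = C(4,0) × 0.692^4 × 0.308^0 = 1 × 0.22931073 × 1.0000 = 0.229311
Relative intensity = 0.229311 / 0.408253 × 100 = 56.17

56.17%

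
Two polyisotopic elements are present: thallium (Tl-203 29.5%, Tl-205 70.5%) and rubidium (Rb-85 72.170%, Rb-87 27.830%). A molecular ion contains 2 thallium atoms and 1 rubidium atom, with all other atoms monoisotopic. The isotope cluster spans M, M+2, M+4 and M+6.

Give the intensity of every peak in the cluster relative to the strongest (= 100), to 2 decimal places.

Thallium pattern (n=2): 0.087025 : 0.41595 : 0.497025
Rubidium pattern (n=1): 0.7217 : 0.2783
Convolve the two distributions (both contribute in 2-u steps):
  M: 0.087025×0.7217 = 0.062806
  M+2: 0.087025×0.2783 + 0.41595×0.7217 = 0.324410
  M+4: 0.41595×0.2783 + 0.497025×0.7217 = 0.474462
  M+6: 0.497025×0.2783 = 0.138322
Scale to base peak (0.474462) = 100: 13.24 : 68.37 : 100.00 : 29.15

13.24 : 68.37 : 100.00 : 29.15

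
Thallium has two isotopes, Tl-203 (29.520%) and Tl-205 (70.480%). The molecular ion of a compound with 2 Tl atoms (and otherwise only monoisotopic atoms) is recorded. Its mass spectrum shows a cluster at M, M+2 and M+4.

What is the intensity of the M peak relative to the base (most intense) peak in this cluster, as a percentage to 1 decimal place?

17.5%

Term probabilities: M 0.0871, M+2 0.4161, M+4 0.4967. Base peak = M+4.
P(M+4) = C(2,2) × 0.29520^0 × 0.70480^2 = 1 × 1.0000 × 0.49674304 = 0.496743 (base)
P(M) = C(2,0) × 0.29520^2 × 0.70480^0 = 1 × 0.08714304 × 1.0000 = 0.087143
Relative intensity = 0.087143 / 0.496743 × 100 = 17.5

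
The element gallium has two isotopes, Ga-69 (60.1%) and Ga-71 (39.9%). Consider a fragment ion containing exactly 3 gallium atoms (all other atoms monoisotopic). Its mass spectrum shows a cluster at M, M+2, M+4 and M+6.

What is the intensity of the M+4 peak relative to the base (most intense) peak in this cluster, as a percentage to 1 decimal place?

66.4%

Binomial terms of (0.601 + 0.399)^3: M 0.2171, M+2 0.4324, M+4 0.2870, M+6 0.0635 → M+2 is the base peak.
P(M+2) = C(3,1) × 0.601^2 × 0.399^1 = 3 × 0.361201 × 0.3990 = 0.432358 (base)
P(M+4) = C(3,2) × 0.601^1 × 0.399^2 = 3 × 0.6010 × 0.159201 = 0.287039
Relative intensity = 0.287039 / 0.432358 × 100 = 66.4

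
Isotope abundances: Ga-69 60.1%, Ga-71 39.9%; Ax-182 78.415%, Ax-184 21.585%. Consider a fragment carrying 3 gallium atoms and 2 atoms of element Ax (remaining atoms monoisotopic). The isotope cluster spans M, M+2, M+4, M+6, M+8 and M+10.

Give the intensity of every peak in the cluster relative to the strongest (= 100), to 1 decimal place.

Gallium pattern (n=3): 0.2170818 : 0.4323576 : 0.2870394 : 0.0635212
Element Ax pattern (n=2): 0.61489122 : 0.33851755 : 0.04659122
Convolve the two distributions (both contribute in 2-u steps):
  M: 0.2170818×0.61489122 = 0.133482
  M+2: 0.2170818×0.33851755 + 0.4323576×0.61489122 = 0.339339
  M+4: 0.2170818×0.04659122 + 0.4323576×0.33851755 + 0.2870394×0.61489122 = 0.332973
  M+6: 0.4323576×0.04659122 + 0.2870394×0.33851755 + 0.0635212×0.61489122 = 0.156371
  M+8: 0.2870394×0.04659122 + 0.0635212×0.33851755 = 0.034877
  M+10: 0.0635212×0.04659122 = 0.002960
Scale to base peak (0.339339) = 100: 39.3 : 100.0 : 98.1 : 46.1 : 10.3 : 0.9

39.3 : 100.0 : 98.1 : 46.1 : 10.3 : 0.9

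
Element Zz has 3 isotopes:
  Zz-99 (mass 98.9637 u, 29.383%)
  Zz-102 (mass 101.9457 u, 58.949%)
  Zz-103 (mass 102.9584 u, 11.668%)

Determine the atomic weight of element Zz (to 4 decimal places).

The abundance-weighted mean is 0.29383 × 98.9637 + 0.58949 × 101.9457 + 0.11668 × 102.9584
= 29.07850 + 60.09597 + 12.01319 = 101.18766 u

101.1877 u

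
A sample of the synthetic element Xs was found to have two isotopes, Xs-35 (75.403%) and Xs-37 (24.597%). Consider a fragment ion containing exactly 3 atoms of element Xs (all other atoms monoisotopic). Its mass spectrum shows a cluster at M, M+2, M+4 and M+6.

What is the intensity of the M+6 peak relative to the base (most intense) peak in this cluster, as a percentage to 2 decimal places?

3.47%

Term probabilities: M 0.4287, M+2 0.4195, M+4 0.1369, M+6 0.0149. Base peak = M.
P(M) = C(3,0) × 0.75403^3 × 0.24597^0 = 1 × 0.42871223 × 1.0000 = 0.428712 (base)
P(M+6) = C(3,3) × 0.75403^0 × 0.24597^3 = 1 × 1.0000 × 0.01488149 = 0.014881
Relative intensity = 0.014881 / 0.428712 × 100 = 3.47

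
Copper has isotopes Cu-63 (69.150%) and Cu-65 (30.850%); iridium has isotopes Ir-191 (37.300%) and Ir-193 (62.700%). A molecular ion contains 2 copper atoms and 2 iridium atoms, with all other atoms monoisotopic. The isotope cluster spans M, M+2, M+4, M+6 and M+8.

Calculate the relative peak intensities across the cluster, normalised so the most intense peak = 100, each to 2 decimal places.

Copper pattern (n=2): 0.47817225 : 0.4266555 : 0.09517225
Iridium pattern (n=2): 0.139129 : 0.467742 : 0.393129
Convolve the two distributions (both contribute in 2-u steps):
  M: 0.47817225×0.139129 = 0.066528
  M+2: 0.47817225×0.467742 + 0.4266555×0.139129 = 0.283021
  M+4: 0.47817225×0.393129 + 0.4266555×0.467742 + 0.09517225×0.139129 = 0.400789
  M+6: 0.4266555×0.393129 + 0.09517225×0.467742 = 0.212247
  M+8: 0.09517225×0.393129 = 0.037415
Scale to base peak (0.400789) = 100: 16.60 : 70.62 : 100.00 : 52.96 : 9.34

16.60 : 70.62 : 100.00 : 52.96 : 9.34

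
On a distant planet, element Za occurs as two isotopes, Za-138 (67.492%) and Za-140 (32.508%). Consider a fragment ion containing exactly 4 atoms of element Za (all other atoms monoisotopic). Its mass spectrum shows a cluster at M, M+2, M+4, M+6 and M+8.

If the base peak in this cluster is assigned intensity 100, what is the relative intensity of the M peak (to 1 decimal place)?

Term probabilities: M 0.2075, M+2 0.3998, M+4 0.2888, M+6 0.0927, M+8 0.0112. Base peak = M+2.
P(M+2) = C(4,1) × 0.67492^3 × 0.32508^1 = 4 × 0.30743754 × 0.32508 = 0.399767 (base)
P(M) = C(4,0) × 0.67492^4 × 0.32508^0 = 1 × 0.20749574 × 1.0000 = 0.207496
Relative intensity = 0.207496 / 0.399767 × 100 = 51.9

51.9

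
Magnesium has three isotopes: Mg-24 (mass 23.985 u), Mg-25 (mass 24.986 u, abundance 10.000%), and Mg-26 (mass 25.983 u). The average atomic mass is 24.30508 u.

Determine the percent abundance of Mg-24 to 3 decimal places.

78.990%

The remaining 90.000% is split between Mg-24 (fraction x) and Mg-26 (fraction 0.90000 − x).
Substituting: 23.985x + 25.983(0.90000 − x) = 21.80648
(23.985 − 25.983)x = -1.57822  ⇒  x = 0.78990, y = 0.11010
Mg-24: 78.990%, Mg-26: 11.010%.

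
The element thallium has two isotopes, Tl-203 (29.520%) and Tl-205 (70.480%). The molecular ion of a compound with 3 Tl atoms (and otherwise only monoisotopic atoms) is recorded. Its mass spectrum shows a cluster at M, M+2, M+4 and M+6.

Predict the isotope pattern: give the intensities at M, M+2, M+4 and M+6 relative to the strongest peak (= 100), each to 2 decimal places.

The 3 Tl atoms are independent, so intensities follow the terms of (0.29520 + 0.70480)^3.
P(M) = 0.29520^3 = 0.025725
P(M+2) = 3 × 0.29520^2 × 0.70480^1 = 0.184255
P(M+4) = 3 × 0.29520^1 × 0.70480^2 = 0.439916
P(M+6) = 0.70480^3 = 0.350104
The M+4 peak is largest (0.439916); scaling to 100 gives 5.85 : 41.88 : 100.00 : 79.58.

5.85 : 41.88 : 100.00 : 79.58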